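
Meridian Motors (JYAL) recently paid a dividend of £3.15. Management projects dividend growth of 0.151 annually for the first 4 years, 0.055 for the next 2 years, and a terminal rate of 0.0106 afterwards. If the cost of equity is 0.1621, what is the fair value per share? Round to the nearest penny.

£34.22

Three-stage DDM. Project D₁…D_6; terminal Gordon value at t=6 with g = 0.0106; discount at r = 0.1621.
D_1 = 3.6256
D_2 = 4.1731
D_3 = 4.8033
D_4 = 5.5286
D_5 = 5.8326
D_6 = 6.1534
TV_6 = 6.2186/(0.1621−0.0106) = 41.0472
P₀ = Σ Dₜ/(1+r)ᵗ + TV_6/(1+r)^6 = 34.2180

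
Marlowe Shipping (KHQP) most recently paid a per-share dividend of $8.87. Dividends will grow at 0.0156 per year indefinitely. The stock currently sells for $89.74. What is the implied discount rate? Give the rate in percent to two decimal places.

11.60%

Rearranging the constant-growth DDM: r = D₁/P₀ + g.
D₁ = 8.87 × (1 + 0.0156) = 9.0084.
r = 9.0084 / 89.74 + 0.0156 = 0.10038 + 0.0156 = 0.11598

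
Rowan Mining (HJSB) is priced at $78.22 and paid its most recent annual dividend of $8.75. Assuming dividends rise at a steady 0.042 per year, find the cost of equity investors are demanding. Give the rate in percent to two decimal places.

Rearranging the constant-growth DDM: r = D₁/P₀ + g.
D₁ = 8.75 × (1 + 0.042) = 9.1175.
r = 9.1175 / 78.22 + 0.042 = 0.11656 + 0.042 = 0.15856

15.86%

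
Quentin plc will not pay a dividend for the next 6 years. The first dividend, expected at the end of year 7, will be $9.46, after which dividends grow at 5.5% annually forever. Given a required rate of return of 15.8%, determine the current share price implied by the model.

$38.09

Deferred-dividend DDM. At t=6 the remaining stream is a growing perpetuity with first payment D_7 = 9.46.
V_6 = D_7/(r−g) = 9.46/(0.158−0.055) = 91.8447
P₀ = V_6/(1+r)^6 = 91.8447/(1+0.158)^6 = 38.0893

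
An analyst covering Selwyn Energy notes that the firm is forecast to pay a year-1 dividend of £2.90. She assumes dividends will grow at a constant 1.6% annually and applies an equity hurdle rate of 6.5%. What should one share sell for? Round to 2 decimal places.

Gordon growth model: P₀ = D₁/(r − g), with D₁ = 2.90 given directly.
P₀ = 2.9000 / (0.065 − 0.016) = 2.9000 / 0.049 = 59.1837

£59.18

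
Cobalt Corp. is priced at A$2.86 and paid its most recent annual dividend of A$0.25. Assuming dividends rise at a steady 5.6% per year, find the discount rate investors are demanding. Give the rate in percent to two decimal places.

Rearranging the constant-growth DDM: r = D₁/P₀ + g.
D₁ = 0.25 × (1 + 0.056) = 0.2640.
r = 0.2640 / 2.86 + 0.056 = 0.09231 + 0.056 = 0.14831

14.83%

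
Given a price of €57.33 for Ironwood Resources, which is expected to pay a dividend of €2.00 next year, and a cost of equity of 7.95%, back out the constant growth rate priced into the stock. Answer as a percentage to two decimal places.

From P₀ = D₁/(r − g), the implied growth is g = r − D₁/P₀.
g = 0.0795 − 2.00/57.33 = 0.0795 − 0.03489 = 0.04461

4.46%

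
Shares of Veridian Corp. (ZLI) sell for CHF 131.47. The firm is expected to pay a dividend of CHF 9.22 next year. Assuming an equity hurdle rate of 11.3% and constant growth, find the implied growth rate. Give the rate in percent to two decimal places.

4.29%

From P₀ = D₁/(r − g), the implied growth is g = r − D₁/P₀.
g = 0.113 − 9.22/131.47 = 0.113 − 0.07013 = 0.04287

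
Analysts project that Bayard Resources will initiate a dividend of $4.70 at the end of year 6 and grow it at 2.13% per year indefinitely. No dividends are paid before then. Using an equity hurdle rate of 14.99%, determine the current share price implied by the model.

$18.18

Deferred-dividend DDM. At t=5 the remaining stream is a growing perpetuity with first payment D_6 = 4.70.
V_5 = D_6/(r−g) = 4.70/(0.1499−0.0213) = 36.5474
P₀ = V_5/(1+r)^5 = 36.5474/(1+0.1499)^5 = 18.1784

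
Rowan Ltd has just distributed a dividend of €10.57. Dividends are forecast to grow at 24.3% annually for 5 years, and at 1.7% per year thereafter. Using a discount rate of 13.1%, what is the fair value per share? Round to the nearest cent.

Two-stage DDM. Project D₁…D_5 at 0.243, terminal growth 0.017, discount at r = 0.131.
D_1 = 13.1385
D_2 = 16.3312
D_3 = 20.2996
D_4 = 25.2325
D_5 = 31.3639
Terminal value at t=5: TV = D_6/(r−g) = 31.8971/(0.131−0.017) = 279.7994
P₀ = 13.1385/(1+0.131)^1 + 16.3312/(1+0.131)^2 + 20.2996/(1+0.131)^3 + 25.2325/(1+0.131)^4 + 31.3639/(1+0.131)^5 + 279.7994/(1+0.131)^5 = 221.9777

€221.98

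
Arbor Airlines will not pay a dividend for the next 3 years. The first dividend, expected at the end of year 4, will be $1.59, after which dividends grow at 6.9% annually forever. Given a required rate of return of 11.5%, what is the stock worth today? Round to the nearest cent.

Deferred-dividend DDM. At t=3 the remaining stream is a growing perpetuity with first payment D_4 = 1.59.
V_3 = D_4/(r−g) = 1.59/(0.115−0.069) = 34.5652
P₀ = V_3/(1+r)^3 = 34.5652/(1+0.115)^3 = 24.9353

$24.94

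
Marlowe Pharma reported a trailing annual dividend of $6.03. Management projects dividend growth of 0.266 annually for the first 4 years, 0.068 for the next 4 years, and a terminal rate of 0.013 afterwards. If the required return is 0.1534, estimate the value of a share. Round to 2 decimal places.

Three-stage DDM. Project D₁…D_8; terminal Gordon value at t=8 with g = 0.013; discount at r = 0.1534.
D_1 = 7.6340
D_2 = 9.6646
D_3 = 12.2354
D_4 = 15.4900
D_5 = 16.5433
D_6 = 17.6683
D_7 = 18.8697
D_8 = 20.1529
TV_8 = 20.4149/(0.1534−0.013) = 145.4050
P₀ = Σ Dₜ/(1+r)ᵗ + TV_8/(1+r)^8 = 106.0256

$106.03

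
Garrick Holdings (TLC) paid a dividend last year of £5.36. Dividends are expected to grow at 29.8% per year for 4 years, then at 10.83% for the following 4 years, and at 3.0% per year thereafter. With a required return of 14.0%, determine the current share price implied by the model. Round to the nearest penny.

Three-stage DDM. Project D₁…D_8; terminal Gordon value at t=8 with g = 0.03; discount at r = 0.14.
D_1 = 6.9573
D_2 = 9.0305
D_3 = 11.7217
D_4 = 15.2147
D_5 = 16.8625
D_6 = 18.6887
D_7 = 20.7126
D_8 = 22.9558
TV_8 = 23.6445/(0.14−0.03) = 214.9500
P₀ = Σ Dₜ/(1+r)ᵗ + TV_8/(1+r)^8 = 138.9214

£138.92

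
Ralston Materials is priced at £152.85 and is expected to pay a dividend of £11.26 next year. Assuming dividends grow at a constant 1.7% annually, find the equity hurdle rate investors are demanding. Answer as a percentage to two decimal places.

Rearranging the constant-growth DDM: r = D₁/P₀ + g.
r = 11.2600 / 152.85 + 0.017 = 0.07367 + 0.017 = 0.09067

9.07%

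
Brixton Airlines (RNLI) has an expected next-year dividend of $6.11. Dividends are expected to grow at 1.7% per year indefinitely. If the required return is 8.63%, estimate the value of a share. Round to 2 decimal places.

Gordon growth model: P₀ = D₁/(r − g), with D₁ = 6.11 given directly.
P₀ = 6.1100 / (0.0863 − 0.017) = 6.1100 / 0.0693 = 88.1674

$88.17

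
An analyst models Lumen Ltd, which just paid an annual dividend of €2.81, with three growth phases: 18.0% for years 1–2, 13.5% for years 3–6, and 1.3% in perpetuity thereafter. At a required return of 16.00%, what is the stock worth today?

Three-stage DDM. Project D₁…D_6; terminal Gordon value at t=6 with g = 0.013; discount at r = 0.16.
D_1 = 3.3158
D_2 = 3.9126
D_3 = 4.4409
D_4 = 5.0404
D_5 = 5.7208
D_6 = 6.4931
TV_6 = 6.5775/(0.16−0.013) = 44.7451
P₀ = Σ Dₜ/(1+r)ᵗ + TV_6/(1+r)^6 = 35.1491

€35.15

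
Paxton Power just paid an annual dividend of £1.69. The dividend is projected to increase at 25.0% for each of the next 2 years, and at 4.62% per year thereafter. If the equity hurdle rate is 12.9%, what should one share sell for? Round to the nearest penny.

£30.12

Two-stage DDM. Project D₁…D_2 at 0.25, terminal growth 0.0462, discount at r = 0.129.
D_1 = 2.1125
D_2 = 2.6406
Terminal value at t=2: TV = D_3/(r−g) = 2.7626/(0.129−0.0462) = 33.3650
P₀ = 2.1125/(1+0.129)^1 + 2.6406/(1+0.129)^2 + 33.3650/(1+0.129)^2 = 30.1188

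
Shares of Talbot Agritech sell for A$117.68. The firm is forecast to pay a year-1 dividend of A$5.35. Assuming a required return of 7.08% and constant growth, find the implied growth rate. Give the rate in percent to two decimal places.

From P₀ = D₁/(r − g), the implied growth is g = r − D₁/P₀.
g = 0.0708 − 5.35/117.68 = 0.0708 − 0.04546 = 0.02534

2.53%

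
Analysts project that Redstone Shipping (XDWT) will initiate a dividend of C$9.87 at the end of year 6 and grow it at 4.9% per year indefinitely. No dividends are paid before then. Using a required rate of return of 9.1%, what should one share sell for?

Deferred-dividend DDM. At t=5 the remaining stream is a growing perpetuity with first payment D_6 = 9.87.
V_5 = D_6/(r−g) = 9.87/(0.091−0.049) = 235.0000
P₀ = V_5/(1+r)^5 = 235.0000/(1+0.091)^5 = 152.0352

C$152.04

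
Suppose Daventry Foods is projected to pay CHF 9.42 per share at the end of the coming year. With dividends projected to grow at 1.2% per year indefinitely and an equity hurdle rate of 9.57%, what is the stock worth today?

Gordon growth model: P₀ = D₁/(r − g), with D₁ = 9.42 given directly.
P₀ = 9.4200 / (0.0957 − 0.012) = 9.4200 / 0.0837 = 112.5448

CHF 112.54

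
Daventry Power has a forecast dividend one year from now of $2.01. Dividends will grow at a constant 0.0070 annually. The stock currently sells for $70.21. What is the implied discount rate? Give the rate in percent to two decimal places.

3.56%

Rearranging the constant-growth DDM: r = D₁/P₀ + g.
r = 2.0100 / 70.21 + 0.007 = 0.02863 + 0.007 = 0.03563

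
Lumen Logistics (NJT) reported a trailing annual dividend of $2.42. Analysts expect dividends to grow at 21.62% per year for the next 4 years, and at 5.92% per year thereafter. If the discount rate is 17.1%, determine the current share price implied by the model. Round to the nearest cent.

Two-stage DDM. Project D₁…D_4 at 0.2162, terminal growth 0.0592, discount at r = 0.171.
D_1 = 2.9432
D_2 = 3.5795
D_3 = 4.3534
D_4 = 5.2946
Terminal value at t=4: TV = D_5/(r−g) = 5.6081/(0.171−0.0592) = 50.1616
P₀ = 2.9432/(1+0.171)^1 + 3.5795/(1+0.171)^2 + 4.3534/(1+0.171)^3 + 5.2946/(1+0.171)^4 + 50.1616/(1+0.171)^4 = 37.3283

$37.33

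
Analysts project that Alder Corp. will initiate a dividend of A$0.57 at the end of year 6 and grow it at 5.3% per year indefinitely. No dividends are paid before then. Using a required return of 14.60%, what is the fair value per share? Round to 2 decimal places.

Deferred-dividend DDM. At t=5 the remaining stream is a growing perpetuity with first payment D_6 = 0.57.
V_5 = D_6/(r−g) = 0.57/(0.146−0.053) = 6.1290
P₀ = V_5/(1+r)^5 = 6.1290/(1+0.146)^5 = 3.1008

A$3.10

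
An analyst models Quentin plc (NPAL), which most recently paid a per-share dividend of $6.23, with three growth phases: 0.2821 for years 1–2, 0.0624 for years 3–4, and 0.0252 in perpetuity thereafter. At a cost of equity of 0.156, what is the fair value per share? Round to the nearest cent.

$78.82

Three-stage DDM. Project D₁…D_4; terminal Gordon value at t=4 with g = 0.0252; discount at r = 0.156.
D_1 = 7.9875
D_2 = 10.2408
D_3 = 10.8798
D_4 = 11.5587
TV_4 = 11.8500/(0.156−0.0252) = 90.5960
P₀ = Σ Dₜ/(1+r)ᵗ + TV_4/(1+r)^4 = 78.8198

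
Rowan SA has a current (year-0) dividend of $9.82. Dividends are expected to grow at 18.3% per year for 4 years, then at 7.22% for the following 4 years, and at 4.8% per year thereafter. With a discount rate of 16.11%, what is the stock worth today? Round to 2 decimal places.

Three-stage DDM. Project D₁…D_8; terminal Gordon value at t=8 with g = 0.048; discount at r = 0.1611.
D_1 = 11.6171
D_2 = 13.7430
D_3 = 16.2579
D_4 = 19.2332
D_5 = 20.6218
D_6 = 22.1107
D_7 = 23.7071
D_8 = 25.4187
TV_8 = 26.6388/(0.1611−0.048) = 235.5333
P₀ = Σ Dₜ/(1+r)ᵗ + TV_8/(1+r)^8 = 147.2916

$147.29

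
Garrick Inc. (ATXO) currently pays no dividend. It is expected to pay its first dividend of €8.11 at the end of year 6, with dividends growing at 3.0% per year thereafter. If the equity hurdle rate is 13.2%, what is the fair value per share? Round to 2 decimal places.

€42.77

Deferred-dividend DDM. At t=5 the remaining stream is a growing perpetuity with first payment D_6 = 8.11.
V_5 = D_6/(r−g) = 8.11/(0.132−0.03) = 79.5098
P₀ = V_5/(1+r)^5 = 79.5098/(1+0.132)^5 = 42.7749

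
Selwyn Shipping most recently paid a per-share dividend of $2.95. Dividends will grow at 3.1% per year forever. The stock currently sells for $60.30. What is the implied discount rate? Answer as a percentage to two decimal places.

Rearranging the constant-growth DDM: r = D₁/P₀ + g.
D₁ = 2.95 × (1 + 0.031) = 3.0414.
r = 3.0414 / 60.30 + 0.031 = 0.05044 + 0.031 = 0.08144

8.14%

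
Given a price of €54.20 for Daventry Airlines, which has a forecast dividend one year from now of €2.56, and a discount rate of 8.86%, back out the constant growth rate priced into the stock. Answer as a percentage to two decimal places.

4.14%

From P₀ = D₁/(r − g), the implied growth is g = r − D₁/P₀.
g = 0.0886 − 2.56/54.20 = 0.0886 − 0.04723 = 0.04137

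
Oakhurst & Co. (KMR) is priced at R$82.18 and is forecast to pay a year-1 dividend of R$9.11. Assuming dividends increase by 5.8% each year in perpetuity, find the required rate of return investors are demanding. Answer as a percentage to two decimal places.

16.89%

Rearranging the constant-growth DDM: r = D₁/P₀ + g.
r = 9.1100 / 82.18 + 0.058 = 0.11085 + 0.058 = 0.16885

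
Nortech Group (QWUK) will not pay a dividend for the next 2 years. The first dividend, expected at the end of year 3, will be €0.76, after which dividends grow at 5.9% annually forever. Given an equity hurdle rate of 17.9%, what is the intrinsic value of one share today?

Deferred-dividend DDM. At t=2 the remaining stream is a growing perpetuity with first payment D_3 = 0.76.
V_2 = D_3/(r−g) = 0.76/(0.179−0.059) = 6.3333
P₀ = V_2/(1+r)^2 = 6.3333/(1+0.179)^2 = 4.5562

€4.56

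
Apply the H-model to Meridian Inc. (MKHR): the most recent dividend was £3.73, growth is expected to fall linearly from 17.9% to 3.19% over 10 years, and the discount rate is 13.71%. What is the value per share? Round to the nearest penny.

£62.67

H-model: P₀ = D₀[(1+g_L) + H(g_S−g_L)]/(r−g_L), with H = 10/2 = 5.
P₀ = 3.73 × [(1+0.0319) + 5×(0.179−0.0319)] / (0.1371−0.0319)
   = 3.73 × 1.7674 / 0.1052 = 62.6654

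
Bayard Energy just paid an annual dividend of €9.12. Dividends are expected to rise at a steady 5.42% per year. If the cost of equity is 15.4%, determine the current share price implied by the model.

€96.34

Gordon growth model: P₀ = D₁/(r − g). D₁ = 9.12 × (1 + 0.0542) = 9.6143.
P₀ = 9.6143 / (0.154 − 0.0542) = 9.6143 / 0.0998 = 96.3357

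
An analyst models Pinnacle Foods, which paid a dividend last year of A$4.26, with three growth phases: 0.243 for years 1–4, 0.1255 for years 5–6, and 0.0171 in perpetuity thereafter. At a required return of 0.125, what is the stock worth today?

A$94.61

Three-stage DDM. Project D₁…D_6; terminal Gordon value at t=6 with g = 0.0171; discount at r = 0.125.
D_1 = 5.2952
D_2 = 6.5819
D_3 = 8.1813
D_4 = 10.1694
D_5 = 11.4456
D_6 = 12.8821
TV_6 = 13.1023/(0.125−0.0171) = 121.4304
P₀ = Σ Dₜ/(1+r)ᵗ + TV_6/(1+r)^6 = 94.6059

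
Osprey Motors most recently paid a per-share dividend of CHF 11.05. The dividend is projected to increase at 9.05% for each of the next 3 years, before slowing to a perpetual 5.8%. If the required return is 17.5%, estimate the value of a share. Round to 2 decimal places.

Two-stage DDM. Project D₁…D_3 at 0.0905, terminal growth 0.058, discount at r = 0.175.
D_1 = 12.0500
D_2 = 13.1406
D_3 = 14.3298
Terminal value at t=3: TV = D_4/(r−g) = 15.1609/(0.175−0.058) = 129.5803
P₀ = 12.0500/(1+0.175)^1 + 13.1406/(1+0.175)^2 + 14.3298/(1+0.175)^3 + 129.5803/(1+0.175)^3 = 108.4842

CHF 108.48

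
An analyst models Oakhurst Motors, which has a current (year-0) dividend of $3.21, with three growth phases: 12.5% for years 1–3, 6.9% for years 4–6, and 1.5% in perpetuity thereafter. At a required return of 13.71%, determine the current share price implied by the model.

$39.15

Three-stage DDM. Project D₁…D_6; terminal Gordon value at t=6 with g = 0.015; discount at r = 0.1371.
D_1 = 3.6113
D_2 = 4.0627
D_3 = 4.5705
D_4 = 4.8859
D_5 = 5.2230
D_6 = 5.5834
TV_6 = 5.6671/(0.1371−0.015) = 46.4137
P₀ = Σ Dₜ/(1+r)ᵗ + TV_6/(1+r)^6 = 39.1503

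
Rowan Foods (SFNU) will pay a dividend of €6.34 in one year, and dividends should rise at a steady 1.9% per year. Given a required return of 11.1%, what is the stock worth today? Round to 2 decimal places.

Gordon growth model: P₀ = D₁/(r − g), with D₁ = 6.34 given directly.
P₀ = 6.3400 / (0.111 − 0.019) = 6.3400 / 0.092 = 68.9130

€68.91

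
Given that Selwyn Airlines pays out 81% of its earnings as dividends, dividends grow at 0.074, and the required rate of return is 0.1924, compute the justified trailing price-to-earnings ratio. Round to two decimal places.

7.35

Justified trailing P/E = b(1+g)/(r−g) = 0.81×(1+0.074)/(0.1924−0.074) = 7.3475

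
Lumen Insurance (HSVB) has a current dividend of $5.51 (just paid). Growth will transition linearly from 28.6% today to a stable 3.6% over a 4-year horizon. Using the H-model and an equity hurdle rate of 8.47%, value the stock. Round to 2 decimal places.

$173.79

H-model: P₀ = D₀[(1+g_L) + H(g_S−g_L)]/(r−g_L), with H = 4/2 = 2.
P₀ = 5.51 × [(1+0.036) + 2×(0.286−0.036)] / (0.0847−0.036)
   = 5.51 × 1.5360 / 0.0487 = 173.7856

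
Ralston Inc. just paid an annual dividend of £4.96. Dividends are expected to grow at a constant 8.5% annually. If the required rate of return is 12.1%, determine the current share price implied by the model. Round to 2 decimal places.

Gordon growth model: P₀ = D₁/(r − g). D₁ = 4.96 × (1 + 0.085) = 5.3816.
P₀ = 5.3816 / (0.121 − 0.085) = 5.3816 / 0.036 = 149.4889

£149.49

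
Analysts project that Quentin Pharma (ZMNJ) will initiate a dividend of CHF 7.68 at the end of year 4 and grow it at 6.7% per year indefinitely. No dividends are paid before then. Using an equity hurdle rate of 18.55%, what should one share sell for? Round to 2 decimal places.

CHF 38.90

Deferred-dividend DDM. At t=3 the remaining stream is a growing perpetuity with first payment D_4 = 7.68.
V_3 = D_4/(r−g) = 7.68/(0.1855−0.067) = 64.8101
P₀ = V_3/(1+r)^3 = 64.8101/(1+0.1855)^3 = 38.8990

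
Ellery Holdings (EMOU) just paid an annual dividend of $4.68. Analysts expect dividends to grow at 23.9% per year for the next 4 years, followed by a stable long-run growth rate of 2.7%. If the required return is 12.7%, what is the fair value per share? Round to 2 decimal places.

Two-stage DDM. Project D₁…D_4 at 0.239, terminal growth 0.027, discount at r = 0.127.
D_1 = 5.7985
D_2 = 7.1844
D_3 = 8.9014
D_4 = 11.0289
Terminal value at t=4: TV = D_5/(r−g) = 11.3267/(0.127−0.027) = 113.2665
P₀ = 5.7985/(1+0.127)^1 + 7.1844/(1+0.127)^2 + 8.9014/(1+0.127)^3 + 11.0289/(1+0.127)^4 + 113.2665/(1+0.127)^4 = 94.0677

$94.07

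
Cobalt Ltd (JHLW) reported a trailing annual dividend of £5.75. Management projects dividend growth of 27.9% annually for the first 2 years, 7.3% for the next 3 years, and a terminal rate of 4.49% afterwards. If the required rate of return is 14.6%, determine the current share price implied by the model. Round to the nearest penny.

£93.20

Three-stage DDM. Project D₁…D_5; terminal Gordon value at t=5 with g = 0.0449; discount at r = 0.146.
D_1 = 7.3542
D_2 = 9.4061
D_3 = 10.0927
D_4 = 10.8295
D_5 = 11.6201
TV_5 = 12.1418/(0.146−0.0449) = 120.0969
P₀ = Σ Dₜ/(1+r)ᵗ + TV_5/(1+r)^5 = 93.2014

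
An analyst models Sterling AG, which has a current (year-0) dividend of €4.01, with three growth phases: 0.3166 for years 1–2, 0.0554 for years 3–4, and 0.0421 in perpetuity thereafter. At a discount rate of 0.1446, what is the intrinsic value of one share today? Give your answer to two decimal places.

€65.18

Three-stage DDM. Project D₁…D_4; terminal Gordon value at t=4 with g = 0.0421; discount at r = 0.1446.
D_1 = 5.2796
D_2 = 6.9511
D_3 = 7.3362
D_4 = 7.7426
TV_4 = 8.0686/(0.1446−0.0421) = 78.7176
P₀ = Σ Dₜ/(1+r)ᵗ + TV_4/(1+r)^4 = 65.1839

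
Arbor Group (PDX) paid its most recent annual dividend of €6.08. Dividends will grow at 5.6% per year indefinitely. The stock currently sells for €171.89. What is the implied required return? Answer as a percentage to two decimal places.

Rearranging the constant-growth DDM: r = D₁/P₀ + g.
D₁ = 6.08 × (1 + 0.056) = 6.4205.
r = 6.4205 / 171.89 + 0.056 = 0.03735 + 0.056 = 0.09335

9.34%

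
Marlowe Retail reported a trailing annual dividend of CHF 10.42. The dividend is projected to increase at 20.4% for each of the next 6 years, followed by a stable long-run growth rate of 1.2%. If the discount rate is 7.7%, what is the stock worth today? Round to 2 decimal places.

CHF 410.70

Two-stage DDM. Project D₁…D_6 at 0.204, terminal growth 0.012, discount at r = 0.077.
D_1 = 12.5457
D_2 = 15.1050
D_3 = 18.1864
D_4 = 21.8964
D_5 = 26.3633
D_6 = 31.7414
Terminal value at t=6: TV = D_7/(r−g) = 32.1223/(0.077−0.012) = 494.1898
P₀ = 12.5457/(1+0.077)^1 + 15.1050/(1+0.077)^2 + 18.1864/(1+0.077)^3 + 21.8964/(1+0.077)^4 + 26.3633/(1+0.077)^5 + 31.7414/(1+0.077)^6 + 494.1898/(1+0.077)^6 = 410.7011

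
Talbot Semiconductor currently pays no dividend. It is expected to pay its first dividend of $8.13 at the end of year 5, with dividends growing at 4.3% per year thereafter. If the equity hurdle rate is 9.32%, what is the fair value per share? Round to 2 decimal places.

Deferred-dividend DDM. At t=4 the remaining stream is a growing perpetuity with first payment D_5 = 8.13.
V_4 = D_5/(r−g) = 8.13/(0.0932−0.043) = 161.9522
P₀ = V_4/(1+r)^4 = 161.9522/(1+0.0932)^4 = 113.3935

$113.39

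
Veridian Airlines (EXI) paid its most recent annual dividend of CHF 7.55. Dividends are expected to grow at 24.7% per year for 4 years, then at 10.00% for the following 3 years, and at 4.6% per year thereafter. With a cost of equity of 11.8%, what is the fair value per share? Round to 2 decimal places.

CHF 235.61

Three-stage DDM. Project D₁…D_7; terminal Gordon value at t=7 with g = 0.046; discount at r = 0.118.
D_1 = 9.4148
D_2 = 11.7403
D_3 = 14.6402
D_4 = 18.2563
D_5 = 20.0819
D_6 = 22.0901
D_7 = 24.2991
TV_7 = 25.4169/(0.118−0.046) = 353.0124
P₀ = Σ Dₜ/(1+r)ᵗ + TV_7/(1+r)^7 = 235.6109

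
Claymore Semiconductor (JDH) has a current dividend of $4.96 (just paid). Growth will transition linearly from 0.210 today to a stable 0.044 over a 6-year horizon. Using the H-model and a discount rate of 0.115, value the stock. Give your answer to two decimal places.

$107.72

H-model: P₀ = D₀[(1+g_L) + H(g_S−g_L)]/(r−g_L), with H = 6/2 = 3.
P₀ = 4.96 × [(1+0.044) + 3×(0.21−0.044)] / (0.115−0.044)
   = 4.96 × 1.5420 / 0.071 = 107.7228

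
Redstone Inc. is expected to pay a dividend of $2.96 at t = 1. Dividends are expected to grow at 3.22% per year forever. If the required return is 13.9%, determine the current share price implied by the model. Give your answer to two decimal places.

$27.72

Gordon growth model: P₀ = D₁/(r − g), with D₁ = 2.96 given directly.
P₀ = 2.9600 / (0.139 − 0.0322) = 2.9600 / 0.1068 = 27.7154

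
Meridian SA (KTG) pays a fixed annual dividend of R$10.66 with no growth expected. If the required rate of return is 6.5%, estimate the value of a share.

Zero-growth DDM (perpetuity): P₀ = D/r = 10.66 / 0.065 = 164.0000

R$164.00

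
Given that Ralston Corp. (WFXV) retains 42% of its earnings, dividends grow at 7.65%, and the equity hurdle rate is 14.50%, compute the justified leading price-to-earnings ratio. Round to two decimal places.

8.47

Payout ratio b = 1 − 0.42 = 0.58.
Justified leading P/E = b/(r−g) = 0.58/(0.145−0.0765) = 8.4672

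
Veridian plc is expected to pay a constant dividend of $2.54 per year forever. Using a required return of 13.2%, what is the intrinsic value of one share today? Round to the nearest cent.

$19.24

Zero-growth DDM (perpetuity): P₀ = D/r = 2.54 / 0.132 = 19.2424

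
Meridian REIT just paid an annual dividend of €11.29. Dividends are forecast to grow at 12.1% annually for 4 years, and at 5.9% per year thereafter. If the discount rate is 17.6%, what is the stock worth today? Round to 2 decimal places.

€124.49

Two-stage DDM. Project D₁…D_4 at 0.121, terminal growth 0.059, discount at r = 0.176.
D_1 = 12.6561
D_2 = 14.1875
D_3 = 15.9042
D_4 = 17.8286
Terminal value at t=4: TV = D_5/(r−g) = 18.8805/(0.176−0.059) = 161.3714
P₀ = 12.6561/(1+0.176)^1 + 14.1875/(1+0.176)^2 + 15.9042/(1+0.176)^3 + 17.8286/(1+0.176)^4 + 161.3714/(1+0.176)^4 = 124.4928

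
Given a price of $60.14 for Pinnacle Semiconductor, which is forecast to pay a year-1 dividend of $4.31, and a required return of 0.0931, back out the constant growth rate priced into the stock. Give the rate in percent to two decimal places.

2.14%

From P₀ = D₁/(r − g), the implied growth is g = r − D₁/P₀.
g = 0.0931 − 4.31/60.14 = 0.0931 − 0.07167 = 0.02143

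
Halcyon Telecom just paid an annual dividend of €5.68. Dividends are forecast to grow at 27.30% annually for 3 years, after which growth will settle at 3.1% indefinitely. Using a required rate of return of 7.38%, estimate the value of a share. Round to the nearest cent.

Two-stage DDM. Project D₁…D_3 at 0.273, terminal growth 0.031, discount at r = 0.0738.
D_1 = 7.2306
D_2 = 9.2046
D_3 = 11.7175
Terminal value at t=3: TV = D_4/(r−g) = 12.0807/(0.0738−0.031) = 282.2594
P₀ = 7.2306/(1+0.0738)^1 + 9.2046/(1+0.0738)^2 + 11.7175/(1+0.0738)^3 + 282.2594/(1+0.0738)^3 = 252.1506

€252.15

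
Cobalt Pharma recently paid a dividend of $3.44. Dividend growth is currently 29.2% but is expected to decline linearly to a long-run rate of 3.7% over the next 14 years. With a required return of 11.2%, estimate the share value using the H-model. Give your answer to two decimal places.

$129.44

H-model: P₀ = D₀[(1+g_L) + H(g_S−g_L)]/(r−g_L), with H = 14/2 = 7.
P₀ = 3.44 × [(1+0.037) + 7×(0.292−0.037)] / (0.112−0.037)
   = 3.44 × 2.8220 / 0.075 = 129.4357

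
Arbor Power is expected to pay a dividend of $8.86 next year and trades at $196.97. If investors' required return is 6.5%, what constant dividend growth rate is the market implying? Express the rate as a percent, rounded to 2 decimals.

2.00%

From P₀ = D₁/(r − g), the implied growth is g = r − D₁/P₀.
g = 0.065 − 8.86/196.97 = 0.065 − 0.04498 = 0.02002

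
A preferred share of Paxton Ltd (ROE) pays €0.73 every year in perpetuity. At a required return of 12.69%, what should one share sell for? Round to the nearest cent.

Zero-growth DDM (perpetuity): P₀ = D/r = 0.73 / 0.1269 = 5.7526

€5.75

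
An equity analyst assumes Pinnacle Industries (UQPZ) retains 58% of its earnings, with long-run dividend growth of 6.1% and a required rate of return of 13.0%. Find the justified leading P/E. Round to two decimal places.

Payout ratio b = 1 − 0.58 = 0.42.
Justified leading P/E = b/(r−g) = 0.42/(0.13−0.061) = 6.0870

6.09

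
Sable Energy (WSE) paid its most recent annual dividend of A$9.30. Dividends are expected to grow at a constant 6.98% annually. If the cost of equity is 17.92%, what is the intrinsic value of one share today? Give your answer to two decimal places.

Gordon growth model: P₀ = D₁/(r − g). D₁ = 9.30 × (1 + 0.0698) = 9.9491.
P₀ = 9.9491 / (0.1792 − 0.0698) = 9.9491 / 0.1094 = 90.9428

A$90.94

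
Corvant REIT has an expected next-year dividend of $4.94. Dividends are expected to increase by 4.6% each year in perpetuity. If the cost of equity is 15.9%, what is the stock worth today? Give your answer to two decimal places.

$43.72

Gordon growth model: P₀ = D₁/(r − g), with D₁ = 4.94 given directly.
P₀ = 4.9400 / (0.159 − 0.046) = 4.9400 / 0.113 = 43.7168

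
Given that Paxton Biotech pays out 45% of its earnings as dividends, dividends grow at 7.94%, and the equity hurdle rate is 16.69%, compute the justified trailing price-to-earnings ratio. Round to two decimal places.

Justified trailing P/E = b(1+g)/(r−g) = 0.45×(1+0.0794)/(0.1669−0.0794) = 5.5512

5.55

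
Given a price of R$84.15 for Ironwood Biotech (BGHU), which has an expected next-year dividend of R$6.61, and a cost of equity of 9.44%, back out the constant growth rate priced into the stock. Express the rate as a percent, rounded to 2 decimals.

1.58%

From P₀ = D₁/(r − g), the implied growth is g = r − D₁/P₀.
g = 0.0944 − 6.61/84.15 = 0.0944 − 0.07855 = 0.01585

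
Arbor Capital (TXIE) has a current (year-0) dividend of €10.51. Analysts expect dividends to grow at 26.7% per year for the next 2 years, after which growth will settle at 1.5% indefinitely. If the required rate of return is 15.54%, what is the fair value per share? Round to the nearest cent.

Two-stage DDM. Project D₁…D_2 at 0.267, terminal growth 0.015, discount at r = 0.1554.
D_1 = 13.3162
D_2 = 16.8716
Terminal value at t=2: TV = D_3/(r−g) = 17.1247/(0.1554−0.015) = 121.9705
P₀ = 13.3162/(1+0.1554)^1 + 16.8716/(1+0.1554)^2 + 121.9705/(1+0.1554)^2 = 115.5307

€115.53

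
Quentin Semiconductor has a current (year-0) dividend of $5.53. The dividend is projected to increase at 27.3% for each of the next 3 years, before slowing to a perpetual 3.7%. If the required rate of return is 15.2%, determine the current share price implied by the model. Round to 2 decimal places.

$87.61

Two-stage DDM. Project D₁…D_3 at 0.273, terminal growth 0.037, discount at r = 0.152.
D_1 = 7.0397
D_2 = 8.9615
D_3 = 11.4080
Terminal value at t=3: TV = D_4/(r−g) = 11.8301/(0.152−0.037) = 102.8706
P₀ = 7.0397/(1+0.152)^1 + 8.9615/(1+0.152)^2 + 11.4080/(1+0.152)^3 + 102.8706/(1+0.152)^3 = 87.6129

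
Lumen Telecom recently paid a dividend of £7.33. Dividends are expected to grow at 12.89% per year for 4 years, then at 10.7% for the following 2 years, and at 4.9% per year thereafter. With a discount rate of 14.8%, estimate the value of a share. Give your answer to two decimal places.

Three-stage DDM. Project D₁…D_6; terminal Gordon value at t=6 with g = 0.049; discount at r = 0.148.
D_1 = 8.2748
D_2 = 9.3415
D_3 = 10.5456
D_4 = 11.9049
D_5 = 13.1787
D_6 = 14.5889
TV_6 = 15.3037/(0.148−0.049) = 154.5829
P₀ = Σ Dₜ/(1+r)ᵗ + TV_6/(1+r)^6 = 108.6355

£108.64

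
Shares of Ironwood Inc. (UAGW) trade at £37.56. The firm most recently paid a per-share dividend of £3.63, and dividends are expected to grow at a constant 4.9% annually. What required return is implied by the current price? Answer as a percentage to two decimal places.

Rearranging the constant-growth DDM: r = D₁/P₀ + g.
D₁ = 3.63 × (1 + 0.049) = 3.8079.
r = 3.8079 / 37.56 + 0.049 = 0.10138 + 0.049 = 0.15038

15.04%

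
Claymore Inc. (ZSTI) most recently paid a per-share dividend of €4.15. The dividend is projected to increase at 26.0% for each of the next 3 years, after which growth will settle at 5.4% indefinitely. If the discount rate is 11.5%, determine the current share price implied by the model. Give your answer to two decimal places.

€119.46

Two-stage DDM. Project D₁…D_3 at 0.26, terminal growth 0.054, discount at r = 0.115.
D_1 = 5.2290
D_2 = 6.5885
D_3 = 8.3016
Terminal value at t=3: TV = D_4/(r−g) = 8.7498/(0.115−0.054) = 143.4401
P₀ = 5.2290/(1+0.115)^1 + 6.5885/(1+0.115)^2 + 8.3016/(1+0.115)^3 + 143.4401/(1+0.115)^3 = 119.4555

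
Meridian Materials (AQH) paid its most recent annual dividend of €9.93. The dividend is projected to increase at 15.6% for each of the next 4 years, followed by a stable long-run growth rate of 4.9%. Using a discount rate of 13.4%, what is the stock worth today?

Two-stage DDM. Project D₁…D_4 at 0.156, terminal growth 0.049, discount at r = 0.134.
D_1 = 11.4791
D_2 = 13.2698
D_3 = 15.3399
D_4 = 17.7329
Terminal value at t=4: TV = D_5/(r−g) = 18.6018/(0.134−0.049) = 218.8453
P₀ = 11.4791/(1+0.134)^1 + 13.2698/(1+0.134)^2 + 15.3399/(1+0.134)^3 + 17.7329/(1+0.134)^4 + 218.8453/(1+0.134)^4 = 174.0223

€174.02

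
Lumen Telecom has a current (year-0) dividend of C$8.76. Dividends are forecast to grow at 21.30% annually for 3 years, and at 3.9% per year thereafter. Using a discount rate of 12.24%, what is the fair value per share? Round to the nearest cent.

C$168.51

Two-stage DDM. Project D₁…D_3 at 0.213, terminal growth 0.039, discount at r = 0.1224.
D_1 = 10.6259
D_2 = 12.8892
D_3 = 15.6346
Terminal value at t=3: TV = D_4/(r−g) = 16.2443/(0.1224−0.039) = 194.7763
P₀ = 10.6259/(1+0.1224)^1 + 12.8892/(1+0.1224)^2 + 15.6346/(1+0.1224)^3 + 194.7763/(1+0.1224)^3 = 168.5060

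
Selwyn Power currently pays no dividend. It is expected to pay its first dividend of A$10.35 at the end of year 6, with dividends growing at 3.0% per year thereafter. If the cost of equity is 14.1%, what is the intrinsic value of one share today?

Deferred-dividend DDM. At t=5 the remaining stream is a growing perpetuity with first payment D_6 = 10.35.
V_5 = D_6/(r−g) = 10.35/(0.141−0.03) = 93.2432
P₀ = V_5/(1+r)^5 = 93.2432/(1+0.141)^5 = 48.2158

A$48.22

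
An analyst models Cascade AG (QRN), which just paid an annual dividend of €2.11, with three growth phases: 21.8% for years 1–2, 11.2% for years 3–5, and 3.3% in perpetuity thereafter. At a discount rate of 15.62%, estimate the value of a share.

Three-stage DDM. Project D₁…D_5; terminal Gordon value at t=5 with g = 0.033; discount at r = 0.1562.
D_1 = 2.5700
D_2 = 3.1302
D_3 = 3.4808
D_4 = 3.8707
D_5 = 4.3042
TV_5 = 4.4462/(0.1562−0.033) = 36.0895
P₀ = Σ Dₜ/(1+r)ᵗ + TV_5/(1+r)^5 = 28.5325

€28.53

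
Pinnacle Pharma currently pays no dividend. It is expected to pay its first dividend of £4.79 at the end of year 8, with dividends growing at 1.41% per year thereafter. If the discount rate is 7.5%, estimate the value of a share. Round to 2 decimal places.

£47.41

Deferred-dividend DDM. At t=7 the remaining stream is a growing perpetuity with first payment D_8 = 4.79.
V_7 = D_8/(r−g) = 4.79/(0.075−0.0141) = 78.6535
P₀ = V_7/(1+r)^7 = 78.6535/(1+0.075)^7 = 47.4088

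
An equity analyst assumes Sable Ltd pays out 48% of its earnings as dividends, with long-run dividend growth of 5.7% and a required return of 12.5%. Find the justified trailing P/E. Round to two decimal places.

Justified trailing P/E = b(1+g)/(r−g) = 0.48×(1+0.057)/(0.125−0.057) = 7.4612

7.46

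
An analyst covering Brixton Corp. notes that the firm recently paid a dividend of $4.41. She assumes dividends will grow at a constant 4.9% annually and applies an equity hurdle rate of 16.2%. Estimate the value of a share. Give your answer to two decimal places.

$40.94

Gordon growth model: P₀ = D₁/(r − g). D₁ = 4.41 × (1 + 0.049) = 4.6261.
P₀ = 4.6261 / (0.162 − 0.049) = 4.6261 / 0.113 = 40.9388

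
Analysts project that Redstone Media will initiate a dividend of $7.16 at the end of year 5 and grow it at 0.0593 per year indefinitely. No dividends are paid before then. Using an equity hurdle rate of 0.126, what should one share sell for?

Deferred-dividend DDM. At t=4 the remaining stream is a growing perpetuity with first payment D_5 = 7.16.
V_4 = D_5/(r−g) = 7.16/(0.126−0.0593) = 107.3463
P₀ = V_4/(1+r)^4 = 107.3463/(1+0.126)^4 = 66.7780

$66.78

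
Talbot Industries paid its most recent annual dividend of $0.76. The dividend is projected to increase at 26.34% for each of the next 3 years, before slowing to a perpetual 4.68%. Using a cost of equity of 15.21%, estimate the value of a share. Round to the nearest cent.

Two-stage DDM. Project D₁…D_3 at 0.2634, terminal growth 0.0468, discount at r = 0.1521.
D_1 = 0.9602
D_2 = 1.2131
D_3 = 1.5326
Terminal value at t=3: TV = D_4/(r−g) = 1.6044/(0.1521−0.0468) = 15.2360
P₀ = 0.9602/(1+0.1521)^1 + 1.2131/(1+0.1521)^2 + 1.5326/(1+0.1521)^3 + 15.2360/(1+0.1521)^3 = 12.7128

$12.71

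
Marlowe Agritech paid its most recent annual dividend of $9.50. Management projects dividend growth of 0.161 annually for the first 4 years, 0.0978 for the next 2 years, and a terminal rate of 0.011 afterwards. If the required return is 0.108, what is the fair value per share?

$182.53

Three-stage DDM. Project D₁…D_6; terminal Gordon value at t=6 with g = 0.011; discount at r = 0.108.
D_1 = 11.0295
D_2 = 12.8052
D_3 = 14.8669
D_4 = 17.2605
D_5 = 18.9485
D_6 = 20.8017
TV_6 = 21.0305/(0.108−0.011) = 216.8095
P₀ = Σ Dₜ/(1+r)ᵗ + TV_6/(1+r)^6 = 182.5325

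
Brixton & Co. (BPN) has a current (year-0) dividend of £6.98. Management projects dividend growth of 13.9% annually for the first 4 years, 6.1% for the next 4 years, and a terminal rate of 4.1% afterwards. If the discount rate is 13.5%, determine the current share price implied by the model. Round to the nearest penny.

Three-stage DDM. Project D₁…D_8; terminal Gordon value at t=8 with g = 0.041; discount at r = 0.135.
D_1 = 7.9502
D_2 = 9.0553
D_3 = 10.3140
D_4 = 11.7476
D_5 = 12.4642
D_6 = 13.2246
D_7 = 14.0313
D_8 = 14.8872
TV_8 = 15.4975/(0.135−0.041) = 164.8674
P₀ = Σ Dₜ/(1+r)ᵗ + TV_8/(1+r)^8 = 112.0227

£112.02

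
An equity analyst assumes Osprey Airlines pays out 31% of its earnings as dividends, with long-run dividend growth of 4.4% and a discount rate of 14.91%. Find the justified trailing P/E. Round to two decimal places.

3.08

Justified trailing P/E = b(1+g)/(r−g) = 0.31×(1+0.044)/(0.1491−0.044) = 3.0794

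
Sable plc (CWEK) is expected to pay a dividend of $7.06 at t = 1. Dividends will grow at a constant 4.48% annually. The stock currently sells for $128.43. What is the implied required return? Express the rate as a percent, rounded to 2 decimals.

9.98%

Rearranging the constant-growth DDM: r = D₁/P₀ + g.
r = 7.0600 / 128.43 + 0.0448 = 0.05497 + 0.0448 = 0.09977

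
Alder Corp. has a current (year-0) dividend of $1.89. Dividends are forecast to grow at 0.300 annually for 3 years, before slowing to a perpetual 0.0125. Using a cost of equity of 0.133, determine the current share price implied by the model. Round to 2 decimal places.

$31.50

Two-stage DDM. Project D₁…D_3 at 0.3, terminal growth 0.0125, discount at r = 0.133.
D_1 = 2.4570
D_2 = 3.1941
D_3 = 4.1523
Terminal value at t=3: TV = D_4/(r−g) = 4.2042/(0.133−0.0125) = 34.8899
P₀ = 2.4570/(1+0.133)^1 + 3.1941/(1+0.133)^2 + 4.1523/(1+0.133)^3 + 34.8899/(1+0.133)^3 = 31.5007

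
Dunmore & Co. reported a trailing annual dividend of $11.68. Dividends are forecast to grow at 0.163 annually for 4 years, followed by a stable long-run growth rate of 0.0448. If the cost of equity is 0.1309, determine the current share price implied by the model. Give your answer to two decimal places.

$208.65

Two-stage DDM. Project D₁…D_4 at 0.163, terminal growth 0.0448, discount at r = 0.1309.
D_1 = 13.5838
D_2 = 15.7980
D_3 = 18.3731
D_4 = 21.3679
Terminal value at t=4: TV = D_5/(r−g) = 22.3252/(0.1309−0.0448) = 259.2936
P₀ = 13.5838/(1+0.1309)^1 + 15.7980/(1+0.1309)^2 + 18.3731/(1+0.1309)^3 + 21.3679/(1+0.1309)^4 + 259.2936/(1+0.1309)^4 = 208.6547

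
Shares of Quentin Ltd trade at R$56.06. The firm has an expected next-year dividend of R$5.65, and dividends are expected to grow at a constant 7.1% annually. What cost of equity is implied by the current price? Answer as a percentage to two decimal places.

Rearranging the constant-growth DDM: r = D₁/P₀ + g.
r = 5.6500 / 56.06 + 0.071 = 0.10078 + 0.071 = 0.17178

17.18%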